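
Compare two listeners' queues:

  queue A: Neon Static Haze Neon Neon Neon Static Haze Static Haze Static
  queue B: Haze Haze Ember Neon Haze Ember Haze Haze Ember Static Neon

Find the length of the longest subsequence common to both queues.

5

Pick Neon (queue A #1, queue B #4), Haze (queue A #3, queue B #5), Haze (queue A #8, queue B #7), Haze (queue A #10, queue B #8), Static (queue A #11, queue B #10); all 5 songs appear in both, in order, and the DP table's final entry dp[11][11] is also 5, so no common subsequence is longer.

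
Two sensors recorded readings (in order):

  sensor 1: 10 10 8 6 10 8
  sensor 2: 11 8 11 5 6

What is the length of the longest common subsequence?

One common subsequence of length 2: 8 at sensor 1[3]=sensor 2[2] → 6 at sensor 1[4]=sensor 2[5]. The LCS DP gives dp[6][5] = 2, so this is optimal.

2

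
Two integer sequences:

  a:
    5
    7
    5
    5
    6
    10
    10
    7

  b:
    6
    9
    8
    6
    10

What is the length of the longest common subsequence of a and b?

Pick 6 (a #5, b #4), then 10 (a #7, b #5); all 2 values appear in both, in order. The LCS DP gives dp[8][5] = 2, so this is optimal.

2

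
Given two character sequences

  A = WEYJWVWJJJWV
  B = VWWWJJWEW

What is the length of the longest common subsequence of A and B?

Match W (A #1, B #2) → W (A #5, B #3) → W (A #7, B #4) → J (A #8, B #5) → J (A #9, B #6) → W (A #11, B #9) — 6 characters in the same relative order in both. The LCS DP gives dp[12][9] = 6, so this is optimal.

6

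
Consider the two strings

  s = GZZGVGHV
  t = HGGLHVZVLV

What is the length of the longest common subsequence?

4

Let dp[i][j] be the LCS length of the first i characters of s and the first j characters of t. dp[i][j] = dp[i-1][j-1]+1 when the i-th and j-th characters match, else max(dp[i-1][j], dp[i][j-1]).
    ·  H  G  G  L  H  V  Z  V  L  V
 ·  0  0  0  0  0  0  0  0  0  0  0
 G  0  0  1  1  1  1  1  1  1  1  1
 Z  0  0  1  1  1  1  1  2  2  2  2
 Z  0  0  1  1  1  1  1  2  2  2  2
 G  0  0  1  2  2  2  2  2  2  2  2
 V  0  0  1  2  2  2  3  3  3  3  3
 G  0  0  1  2  2  2  3  3  3  3  3
 H  0  1  1  2  2  3  3  3  3  3  3
 V  0  1  1  2  2  3  4  4  4  4  4
dp[8][10] = 4. One LCS (by backtracking along matches): GZVV.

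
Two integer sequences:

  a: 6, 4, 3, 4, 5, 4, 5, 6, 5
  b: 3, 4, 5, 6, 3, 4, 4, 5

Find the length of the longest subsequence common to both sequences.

5

Let dp[i][j] be the LCS length of the first i values of a and the first j values of b. dp[i][j] = dp[i-1][j-1]+1 when the i-th and j-th values match, else max(dp[i-1][j], dp[i][j-1]).
    ·  3  4  5  6  3  4  4  5
 ·  0  0  0  0  0  0  0  0  0
 6  0  0  0  0  1  1  1  1  1
 4  0  0  1  1  1  1  2  2  2
 3  0  1  1  1  1  2  2  2  2
 4  0  1  2  2  2  2  3  3  3
 5  0  1  2  3  3  3  3  3  4
 4  0  1  2  3  3  3  4  4  4
 5  0  1  2  3  3  3  4  4  5
 6  0  1  2  3  4  4  4  4  5
 5  0  1  2  3  4  4  4  4  5
dp[9][8] = 5. One LCS (by backtracking along matches): 6, 3, 4, 4, 5.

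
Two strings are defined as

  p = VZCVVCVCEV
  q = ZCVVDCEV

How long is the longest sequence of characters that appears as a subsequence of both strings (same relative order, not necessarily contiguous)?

Let dp[i][j] be the LCS length of the first i characters of p and the first j characters of q. dp[i][j] = dp[i-1][j-1]+1 when the i-th and j-th characters match, else max(dp[i-1][j], dp[i][j-1]).
    ·  Z  C  V  V  D  C  E  V
 ·  0  0  0  0  0  0  0  0  0
 V  0  0  0  1  1  1  1  1  1
 Z  0  1  1  1  1  1  1  1  1
 C  0  1  2  2  2  2  2  2  2
 V  0  1  2  3  3  3  3  3  3
 V  0  1  2  3  4  4  4  4  4
 C  0  1  2  3  4  4  5  5  5
 V  0  1  2  3  4  4  5  5  6
 C  0  1  2  3  4  4  5  5  6
 E  0  1  2  3  4  4  5  6  6
 V  0  1  2  3  4  4  5  6  7
dp[10][8] = 7. One LCS (by backtracking along matches): ZCVVCEV.

7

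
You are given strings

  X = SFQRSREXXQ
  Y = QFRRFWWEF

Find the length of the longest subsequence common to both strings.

Let dp[i][j] be the LCS length of the first i characters of X and the first j characters of Y. dp[i][j] = dp[i-1][j-1]+1 when the i-th and j-th characters match, else max(dp[i-1][j], dp[i][j-1]).
    ·  Q  F  R  R  F  W  W  E  F
 ·  0  0  0  0  0  0  0  0  0  0
 S  0  0  0  0  0  0  0  0  0  0
 F  0  0  1  1  1  1  1  1  1  1
 Q  0  1  1  1  1  1  1  1  1  1
 R  0  1  1  2  2  2  2  2  2  2
 S  0  1  1  2  2  2  2  2  2  2
 R  0  1  1  2  3  3  3  3  3  3
 E  0  1  1  2  3  3  3  3  4  4
 X  0  1  1  2  3  3  3  3  4  4
 X  0  1  1  2  3  3  3  3  4  4
 Q  0  1  1  2  3  3  3  3  4  4
dp[10][9] = 4. One LCS (by backtracking along matches): FRRE.

4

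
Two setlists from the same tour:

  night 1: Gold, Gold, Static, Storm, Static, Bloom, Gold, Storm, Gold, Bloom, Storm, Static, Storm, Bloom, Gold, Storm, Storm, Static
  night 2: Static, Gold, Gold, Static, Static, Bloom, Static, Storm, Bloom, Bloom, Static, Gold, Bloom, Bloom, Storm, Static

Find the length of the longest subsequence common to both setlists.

Match Gold [1,2] → Gold [2,3] → Static [3,4] → Static [5,5] → Bloom [6,6] → Storm [8,8] → Gold [9,12] → Bloom [10,13] → Bloom [14,14] → Storm [17,15] → Static [18,16] — 11 songs in the same relative order in both, and the DP table's final entry dp[18][16] is also 11, so no common subsequence is longer.

11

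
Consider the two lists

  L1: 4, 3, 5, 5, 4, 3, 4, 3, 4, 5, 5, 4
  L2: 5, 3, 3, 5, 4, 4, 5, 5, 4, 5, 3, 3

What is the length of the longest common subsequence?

7

Let dp[i][j] be the LCS length of the first i values of L1 and the first j values of L2. dp[i][j] = dp[i-1][j-1]+1 when the i-th and j-th values match, else max(dp[i-1][j], dp[i][j-1]).
    ·  5  3  3  5  4  4  5  5  4  5  3  3
 ·  0  0  0  0  0  0  0  0  0  0  0  0  0
 4  0  0  0  0  0  1  1  1  1  1  1  1  1
 3  0  0  1  1  1  1  1  1  1  1  1  2  2
 5  0  1  1  1  2  2  2  2  2  2  2  2  2
 5  0  1  1  1  2  2  2  3  3  3  3  3  3
 4  0  1  1  1  2  3  3  3  3  4  4  4  4
 3  0  1  2  2  2  3  3  3  3  4  4  5  5
 4  0  1  2  2  2  3  4  4  4  4  4  5  5
 3  0  1  2  3  3  3  4  4  4  4  4  5  6
 4  0  1  2  3  3  4  4  4  4  5  5  5  6
 5  0  1  2  3  4  4  4  5  5  5  6  6  6
 5  0  1  2  3  4  4  4  5  6  6  6  6  6
 4  0  1  2  3  4  5  5  5  6  7  7  7  7
dp[12][12] = 7. One LCS (by backtracking along matches): 3, 5, 4, 4, 5, 5, 4.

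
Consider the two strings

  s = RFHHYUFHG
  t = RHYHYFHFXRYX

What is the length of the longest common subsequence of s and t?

6

One common subsequence of length 6: R at s[1]=t[1]; then H at s[3]=t[2]; then H at s[4]=t[4]; then Y at s[5]=t[5]; then F at s[7]=t[6]; then H at s[8]=t[7]. Since dp[9][12] = 6, nothing longer is possible.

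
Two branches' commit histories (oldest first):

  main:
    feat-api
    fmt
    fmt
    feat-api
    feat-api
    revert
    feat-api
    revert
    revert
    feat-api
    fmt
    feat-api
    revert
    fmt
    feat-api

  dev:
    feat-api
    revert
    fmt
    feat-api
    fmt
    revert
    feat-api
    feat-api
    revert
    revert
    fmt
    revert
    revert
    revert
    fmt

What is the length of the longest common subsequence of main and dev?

10

One common subsequence of length 10: feat-api [1,1] → fmt [2,3] → fmt [3,5] → feat-api [4,7] → feat-api [5,8] → revert [6,10] → revert [8,12] → revert [9,13] → revert [13,14] → fmt [14,15], and the DP table's final entry dp[15][15] is also 10, so no common subsequence is longer.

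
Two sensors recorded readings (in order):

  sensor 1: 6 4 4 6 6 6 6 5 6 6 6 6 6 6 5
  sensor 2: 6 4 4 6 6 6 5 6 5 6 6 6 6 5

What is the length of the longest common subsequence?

13

Match 6 at sensor 1[1]=sensor 2[1], 4 at sensor 1[2]=sensor 2[2], 4 at sensor 1[3]=sensor 2[3], 6 at sensor 1[4]=sensor 2[4], 6 at sensor 1[5]=sensor 2[5], 6 at sensor 1[6]=sensor 2[6], 6 at sensor 1[7]=sensor 2[8], 5 at sensor 1[8]=sensor 2[9], 6 at sensor 1[11]=sensor 2[10], 6 at sensor 1[12]=sensor 2[11], 6 at sensor 1[13]=sensor 2[12], 6 at sensor 1[14]=sensor 2[13], 5 at sensor 1[15]=sensor 2[14] — 13 values in the same relative order in both. The LCS DP gives dp[15][14] = 13, so this is optimal.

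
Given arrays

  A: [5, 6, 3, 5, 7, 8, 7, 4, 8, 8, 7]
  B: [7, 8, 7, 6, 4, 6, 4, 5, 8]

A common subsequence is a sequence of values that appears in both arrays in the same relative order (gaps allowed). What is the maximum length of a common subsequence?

5

Let dp[i][j] be the LCS length of the first i values of A and the first j values of B. dp[i][j] = dp[i-1][j-1]+1 when the i-th and j-th values match, else max(dp[i-1][j], dp[i][j-1]).
    ·  7  8  7  6  4  6  4  5  8
 ·  0  0  0  0  0  0  0  0  0  0
 5  0  0  0  0  0  0  0  0  1  1
 6  0  0  0  0  1  1  1  1  1  1
 3  0  0  0  0  1  1  1  1  1  1
 5  0  0  0  0  1  1  1  1  2  2
 7  0  1  1  1  1  1  1  1  2  2
 8  0  1  2  2  2  2  2  2  2  3
 7  0  1  2  3  3  3  3  3  3  3
 4  0  1  2  3  3  4  4  4  4  4
 8  0  1  2  3  3  4  4  4  4  5
 8  0  1  2  3  3  4  4  4  4  5
 7  0  1  2  3  3  4  4  4  4  5
dp[11][9] = 5. One LCS (by backtracking along matches): 7, 8, 7, 4, 8.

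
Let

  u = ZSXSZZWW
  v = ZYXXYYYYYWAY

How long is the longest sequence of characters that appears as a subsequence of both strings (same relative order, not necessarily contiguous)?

3

Pick Z (u #1, v #1), X (u #3, v #4), W (u #7, v #10); all 3 characters appear in both, in order, and the DP table's final entry dp[8][12] is also 3, so no common subsequence is longer.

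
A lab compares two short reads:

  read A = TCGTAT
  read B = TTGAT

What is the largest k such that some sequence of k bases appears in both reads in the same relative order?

Taking T [1,2] → G [3,3] → A [5,4] → T [6,5] gives a common subsequence of length 4. The LCS DP gives dp[6][5] = 4, so this is optimal.

4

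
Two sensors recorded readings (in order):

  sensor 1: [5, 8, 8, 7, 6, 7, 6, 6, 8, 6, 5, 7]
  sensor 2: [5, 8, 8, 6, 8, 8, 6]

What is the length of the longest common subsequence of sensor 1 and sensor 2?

6

Let dp[i][j] be the LCS length of the first i values of sensor 1 and the first j values of sensor 2. dp[i][j] = dp[i-1][j-1]+1 when the i-th and j-th values match, else max(dp[i-1][j], dp[i][j-1]).
    ·  5  8  8  6  8  8  6
 ·  0  0  0  0  0  0  0  0
 5  0  1  1  1  1  1  1  1
 8  0  1  2  2  2  2  2  2
 8  0  1  2  3  3  3  3  3
 7  0  1  2  3  3  3  3  3
 6  0  1  2  3  4  4  4  4
 7  0  1  2  3  4  4  4  4
 6  0  1  2  3  4  4  4  5
 6  0  1  2  3  4  4  4  5
 8  0  1  2  3  4  5  5  5
 6  0  1  2  3  4  5  5  6
 5  0  1  2  3  4  5  5  6
 7  0  1  2  3  4  5  5  6
dp[12][7] = 6. One LCS (by backtracking along matches): 5, 8, 8, 6, 8, 6.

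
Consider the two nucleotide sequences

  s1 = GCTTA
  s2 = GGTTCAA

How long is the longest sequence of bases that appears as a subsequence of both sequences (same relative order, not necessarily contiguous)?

Let dp[i][j] be the LCS length of the first i bases of s1 and the first j bases of s2. dp[i][j] = dp[i-1][j-1]+1 when the i-th and j-th bases match, else max(dp[i-1][j], dp[i][j-1]).
    ·  G  G  T  T  C  A  A
 ·  0  0  0  0  0  0  0  0
 G  0  1  1  1  1  1  1  1
 C  0  1  1  1  1  2  2  2
 T  0  1  1  2  2  2  2  2
 T  0  1  1  2  3  3  3  3
 A  0  1  1  2  3  3  4  4
dp[5][7] = 4. One LCS (by backtracking along matches): GTTA.

4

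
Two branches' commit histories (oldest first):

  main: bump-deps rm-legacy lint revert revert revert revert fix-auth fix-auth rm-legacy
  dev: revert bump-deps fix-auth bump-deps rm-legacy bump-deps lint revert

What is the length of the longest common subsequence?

4

One common subsequence of length 4: bump-deps (main #1, dev #4); then rm-legacy (main #2, dev #5); then lint (main #3, dev #7); then revert (main #7, dev #8). Since dp[10][8] = 4, nothing longer is possible.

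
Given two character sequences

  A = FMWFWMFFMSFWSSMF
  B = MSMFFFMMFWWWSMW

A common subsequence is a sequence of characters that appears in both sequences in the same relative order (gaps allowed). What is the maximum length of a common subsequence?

9

One common subsequence of length 9: M [2,3] → F [4,4] → F [7,5] → F [8,6] → M [9,8] → F [11,9] → W [12,12] → S [14,13] → M [15,14]. Since dp[16][15] = 9, nothing longer is possible.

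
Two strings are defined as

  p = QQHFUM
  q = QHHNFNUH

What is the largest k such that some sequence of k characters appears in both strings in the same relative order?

4

Let dp[i][j] be the LCS length of the first i characters of p and the first j characters of q. dp[i][j] = dp[i-1][j-1]+1 when the i-th and j-th characters match, else max(dp[i-1][j], dp[i][j-1]).
    ·  Q  H  H  N  F  N  U  H
 ·  0  0  0  0  0  0  0  0  0
 Q  0  1  1  1  1  1  1  1  1
 Q  0  1  1  1  1  1  1  1  1
 H  0  1  2  2  2  2  2  2  2
 F  0  1  2  2  2  3  3  3  3
 U  0  1  2  2  2  3  3  4  4
 M  0  1  2  2  2  3  3  4  4
dp[6][8] = 4. One LCS (by backtracking along matches): QHFU.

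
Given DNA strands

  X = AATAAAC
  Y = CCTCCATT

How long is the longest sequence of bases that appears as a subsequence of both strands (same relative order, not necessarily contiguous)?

Pick A (X #1, Y #6); then T (X #3, Y #8); all 2 bases appear in both, in order, and the DP table's final entry dp[7][8] is also 2, so no common subsequence is longer.

2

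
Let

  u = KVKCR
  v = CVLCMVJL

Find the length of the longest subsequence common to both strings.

2

Taking V at u[2]=v[2], C at u[4]=v[4] gives a common subsequence of length 2. The LCS DP gives dp[5][8] = 2, so this is optimal.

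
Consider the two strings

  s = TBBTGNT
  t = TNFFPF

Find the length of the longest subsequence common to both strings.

Let dp[i][j] be the LCS length of the first i characters of s and the first j characters of t. dp[i][j] = dp[i-1][j-1]+1 when the i-th and j-th characters match, else max(dp[i-1][j], dp[i][j-1]).
    ·  T  N  F  F  P  F
 ·  0  0  0  0  0  0  0
 T  0  1  1  1  1  1  1
 B  0  1  1  1  1  1  1
 B  0  1  1  1  1  1  1
 T  0  1  1  1  1  1  1
 G  0  1  1  1  1  1  1
 N  0  1  2  2  2  2  2
 T  0  1  2  2  2  2  2
dp[7][6] = 2. One LCS (by backtracking along matches): TN.

2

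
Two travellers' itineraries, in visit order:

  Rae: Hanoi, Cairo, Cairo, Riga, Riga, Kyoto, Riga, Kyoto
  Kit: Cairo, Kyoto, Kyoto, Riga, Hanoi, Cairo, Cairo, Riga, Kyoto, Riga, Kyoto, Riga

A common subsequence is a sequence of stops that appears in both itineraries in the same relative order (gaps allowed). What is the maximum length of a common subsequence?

7

Taking Hanoi [1,5] → Cairo [2,6] → Cairo [3,7] → Riga [4,8] → Riga [5,10] → Kyoto [6,11] → Riga [7,12] gives a common subsequence of length 7, and the DP table's final entry dp[8][12] is also 7, so no common subsequence is longer.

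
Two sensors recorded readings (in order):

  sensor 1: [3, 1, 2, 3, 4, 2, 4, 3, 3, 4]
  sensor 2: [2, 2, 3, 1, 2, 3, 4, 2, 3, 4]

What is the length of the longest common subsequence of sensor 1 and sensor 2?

8

Let dp[i][j] be the LCS length of the first i values of sensor 1 and the first j values of sensor 2. dp[i][j] = dp[i-1][j-1]+1 when the i-th and j-th values match, else max(dp[i-1][j], dp[i][j-1]).
    ·  2  2  3  1  2  3  4  2  3  4
 ·  0  0  0  0  0  0  0  0  0  0  0
 3  0  0  0  1  1  1  1  1  1  1  1
 1  0  0  0  1  2  2  2  2  2  2  2
 2  0  1  1  1  2  3  3  3  3  3  3
 3  0  1  1  2  2  3  4  4  4  4  4
 4  0  1  1  2  2  3  4  5  5  5  5
 2  0  1  2  2  2  3  4  5  6  6  6
 4  0  1  2  2  2  3  4  5  6  6  7
 3  0  1  2  3  3  3  4  5  6  7  7
 3  0  1  2  3  3  3  4  5  6  7  7
 4  0  1  2  3  3  3  4  5  6  7  8
dp[10][10] = 8. One LCS (by backtracking along matches): 3, 1, 2, 3, 4, 2, 3, 4.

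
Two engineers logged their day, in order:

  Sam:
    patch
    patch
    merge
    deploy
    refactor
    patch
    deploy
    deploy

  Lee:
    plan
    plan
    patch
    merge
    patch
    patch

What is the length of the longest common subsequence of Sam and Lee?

3

Match patch at Sam[1]=Lee[3]; then patch at Sam[2]=Lee[5]; then patch at Sam[6]=Lee[6] — 3 tasks in the same relative order in both, and the DP table's final entry dp[8][6] is also 3, so no common subsequence is longer.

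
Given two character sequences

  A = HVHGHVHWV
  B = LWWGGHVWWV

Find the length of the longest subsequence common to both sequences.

Match G at A[4]=B[5]; then H at A[5]=B[6]; then V at A[6]=B[7]; then W at A[8]=B[9]; then V at A[9]=B[10] — 5 characters in the same relative order in both. dp[9][10] = 5 confirms this is the maximum.

5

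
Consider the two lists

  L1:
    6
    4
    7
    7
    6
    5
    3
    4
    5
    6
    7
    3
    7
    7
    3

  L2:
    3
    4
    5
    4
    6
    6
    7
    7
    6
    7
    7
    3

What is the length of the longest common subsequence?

Taking 4 at L1[2]=L2[2] → 5 at L1[6]=L2[3] → 4 at L1[8]=L2[4] → 6 at L1[10]=L2[6] → 7 at L1[11]=L2[8] → 7 at L1[13]=L2[10] → 7 at L1[14]=L2[11] → 3 at L1[15]=L2[12] gives a common subsequence of length 8. The LCS DP gives dp[15][12] = 8, so this is optimal.

8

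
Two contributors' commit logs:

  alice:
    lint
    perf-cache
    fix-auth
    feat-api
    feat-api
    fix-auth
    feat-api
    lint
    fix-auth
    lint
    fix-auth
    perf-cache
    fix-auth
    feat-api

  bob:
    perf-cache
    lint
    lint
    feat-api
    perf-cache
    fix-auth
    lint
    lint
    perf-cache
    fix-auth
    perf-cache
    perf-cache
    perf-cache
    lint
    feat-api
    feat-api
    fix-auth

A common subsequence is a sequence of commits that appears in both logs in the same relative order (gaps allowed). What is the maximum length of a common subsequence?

8

Taking lint (alice #1, bob #3); then perf-cache (alice #2, bob #5); then fix-auth (alice #6, bob #6); then lint (alice #8, bob #7); then lint (alice #10, bob #8); then fix-auth (alice #11, bob #10); then perf-cache (alice #12, bob #13); then fix-auth (alice #13, bob #17) gives a common subsequence of length 8. Since dp[14][17] = 8, nothing longer is possible.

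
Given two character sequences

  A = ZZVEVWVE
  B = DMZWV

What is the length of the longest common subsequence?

3

Let dp[i][j] be the LCS length of the first i characters of A and the first j characters of B. dp[i][j] = dp[i-1][j-1]+1 when the i-th and j-th characters match, else max(dp[i-1][j], dp[i][j-1]).
    ·  D  M  Z  W  V
 ·  0  0  0  0  0  0
 Z  0  0  0  1  1  1
 Z  0  0  0  1  1  1
 V  0  0  0  1  1  2
 E  0  0  0  1  1  2
 V  0  0  0  1  1  2
 W  0  0  0  1  2  2
 V  0  0  0  1  2  3
 E  0  0  0  1  2  3
dp[8][5] = 3. One LCS (by backtracking along matches): ZWV.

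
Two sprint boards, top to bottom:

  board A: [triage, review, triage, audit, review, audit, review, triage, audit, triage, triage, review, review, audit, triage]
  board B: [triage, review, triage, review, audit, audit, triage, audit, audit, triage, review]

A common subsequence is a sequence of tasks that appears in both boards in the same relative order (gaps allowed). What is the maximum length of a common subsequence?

9

Taking triage [1,1], then review [2,2], then triage [3,3], then audit [4,5], then audit [6,6], then triage [8,7], then audit [9,9], then triage [11,10], then review [13,11] gives a common subsequence of length 9. Since dp[15][11] = 9, nothing longer is possible.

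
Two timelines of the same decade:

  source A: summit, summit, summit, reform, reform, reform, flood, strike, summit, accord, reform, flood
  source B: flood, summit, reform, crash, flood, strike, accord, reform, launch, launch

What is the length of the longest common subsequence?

6

Taking summit at source A[3]=source B[2]; then reform at source A[4]=source B[3]; then flood at source A[7]=source B[5]; then strike at source A[8]=source B[6]; then accord at source A[10]=source B[7]; then reform at source A[11]=source B[8] gives a common subsequence of length 6. The LCS DP gives dp[12][10] = 6, so this is optimal.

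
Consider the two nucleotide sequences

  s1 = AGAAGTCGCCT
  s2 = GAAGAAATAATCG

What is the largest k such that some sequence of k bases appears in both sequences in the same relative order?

7

Taking A [1,3], then G [2,4], then A [3,9], then A [4,10], then T [6,11], then C [7,12], then G [8,13] gives a common subsequence of length 7. dp[11][13] = 7 confirms this is the maximum.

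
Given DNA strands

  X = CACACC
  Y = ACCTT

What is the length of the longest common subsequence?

3

One common subsequence of length 3: A [2,1]; then C [3,2]; then C [5,3]. dp[6][5] = 3 confirms this is the maximum.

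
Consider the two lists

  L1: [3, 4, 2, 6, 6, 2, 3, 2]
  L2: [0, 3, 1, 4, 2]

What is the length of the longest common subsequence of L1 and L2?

3

Pick 3 [1,2]; then 4 [2,4]; then 2 [8,5]; all 3 values appear in both, in order. The LCS DP gives dp[8][5] = 3, so this is optimal.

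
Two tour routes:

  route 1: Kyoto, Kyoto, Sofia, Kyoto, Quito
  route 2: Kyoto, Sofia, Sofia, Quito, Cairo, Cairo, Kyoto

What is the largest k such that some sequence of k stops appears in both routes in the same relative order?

3

Match Kyoto at route 1[1]=route 2[1] → Sofia at route 1[3]=route 2[3] → Kyoto at route 1[4]=route 2[7] — 3 stops in the same relative order in both, and the DP table's final entry dp[5][7] is also 3, so no common subsequence is longer.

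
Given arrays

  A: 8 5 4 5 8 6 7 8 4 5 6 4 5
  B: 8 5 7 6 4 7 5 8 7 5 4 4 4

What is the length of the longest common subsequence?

8

Pick 8 at A[1]=B[1], 5 at A[2]=B[2], 4 at A[3]=B[5], 5 at A[4]=B[7], 8 at A[5]=B[8], 7 at A[7]=B[9], 4 at A[9]=B[12], 4 at A[12]=B[13]; all 8 values appear in both, in order, and the DP table's final entry dp[13][13] is also 8, so no common subsequence is longer.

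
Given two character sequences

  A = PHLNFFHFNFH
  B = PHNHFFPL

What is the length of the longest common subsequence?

6

Let dp[i][j] be the LCS length of the first i characters of A and the first j characters of B. dp[i][j] = dp[i-1][j-1]+1 when the i-th and j-th characters match, else max(dp[i-1][j], dp[i][j-1]).
    ·  P  H  N  H  F  F  P  L
 ·  0  0  0  0  0  0  0  0  0
 P  0  1  1  1  1  1  1  1  1
 H  0  1  2  2  2  2  2  2  2
 L  0  1  2  2  2  2  2  2  3
 N  0  1  2  3  3  3  3  3  3
 F  0  1  2  3  3  4  4  4  4
 F  0  1  2  3  3  4  5  5  5
 H  0  1  2  3  4  4  5  5  5
 F  0  1  2  3  4  5  5  5  5
 N  0  1  2  3  4  5  5  5  5
 F  0  1  2  3  4  5  6  6  6
 H  0  1  2  3  4  5  6  6  6
dp[11][8] = 6. One LCS (by backtracking along matches): PHNHFF.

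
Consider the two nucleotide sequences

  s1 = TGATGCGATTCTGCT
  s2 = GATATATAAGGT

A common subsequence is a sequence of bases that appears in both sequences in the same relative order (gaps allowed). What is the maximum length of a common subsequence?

8

Taking G (s1 #2, s2 #1) → A (s1 #3, s2 #2) → T (s1 #4, s2 #3) → A (s1 #8, s2 #4) → T (s1 #9, s2 #5) → T (s1 #10, s2 #7) → G (s1 #13, s2 #11) → T (s1 #15, s2 #12) gives a common subsequence of length 8, and the DP table's final entry dp[15][12] is also 8, so no common subsequence is longer.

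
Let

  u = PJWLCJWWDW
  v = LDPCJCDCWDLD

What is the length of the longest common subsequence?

5

Let dp[i][j] be the LCS length of the first i characters of u and the first j characters of v. dp[i][j] = dp[i-1][j-1]+1 when the i-th and j-th characters match, else max(dp[i-1][j], dp[i][j-1]).
    ·  L  D  P  C  J  C  D  C  W  D  L  D
 ·  0  0  0  0  0  0  0  0  0  0  0  0  0
 P  0  0  0  1  1  1  1  1  1  1  1  1  1
 J  0  0  0  1  1  2  2  2  2  2  2  2  2
 W  0  0  0  1  1  2  2  2  2  3  3  3  3
 L  0  1  1  1  1  2  2  2  2  3  3  4  4
 C  0  1  1  1  2  2  3  3  3  3  3  4  4
 J  0  1  1  1  2  3  3  3  3  3  3  4  4
 W  0  1  1  1  2  3  3  3  3  4  4  4  4
 W  0  1  1  1  2  3  3  3  3  4  4  4  4
 D  0  1  2  2  2  3  3  4  4  4  5  5  5
 W  0  1  2  2  2  3  3  4  4  5  5  5  5
dp[10][12] = 5. One LCS (by backtracking along matches): PJWLD.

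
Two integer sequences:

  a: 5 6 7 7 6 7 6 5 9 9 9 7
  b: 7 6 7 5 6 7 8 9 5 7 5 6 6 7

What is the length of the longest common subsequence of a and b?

Match 5 (a #1, b #4), 6 (a #2, b #5), 7 (a #3, b #6), 7 (a #4, b #10), 6 (a #5, b #12), 6 (a #7, b #13), 7 (a #12, b #14) — 7 values in the same relative order in both. The LCS DP gives dp[12][14] = 7, so this is optimal.

7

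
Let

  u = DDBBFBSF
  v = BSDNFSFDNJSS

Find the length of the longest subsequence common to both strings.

4

One common subsequence of length 4: D (u #1, v #3) → F (u #5, v #5) → S (u #7, v #6) → F (u #8, v #7). Since dp[8][12] = 4, nothing longer is possible.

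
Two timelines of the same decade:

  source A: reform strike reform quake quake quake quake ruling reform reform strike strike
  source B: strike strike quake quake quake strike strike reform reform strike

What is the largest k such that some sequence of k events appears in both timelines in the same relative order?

Match strike [2,2]; then quake [4,3]; then quake [5,4]; then quake [6,5]; then reform [9,8]; then reform [10,9]; then strike [12,10] — 7 events in the same relative order in both, and the DP table's final entry dp[12][10] is also 7, so no common subsequence is longer.

7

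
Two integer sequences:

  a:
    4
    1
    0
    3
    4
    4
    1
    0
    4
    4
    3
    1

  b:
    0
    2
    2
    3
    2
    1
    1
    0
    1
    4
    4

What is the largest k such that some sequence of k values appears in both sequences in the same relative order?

Let dp[i][j] be the LCS length of the first i values of a and the first j values of b. dp[i][j] = dp[i-1][j-1]+1 when the i-th and j-th values match, else max(dp[i-1][j], dp[i][j-1]).
    ·  0  2  2  3  2  1  1  0  1  4  4
 ·  0  0  0  0  0  0  0  0  0  0  0  0
 4  0  0  0  0  0  0  0  0  0  0  1  1
 1  0  0  0  0  0  0  1  1  1  1  1  1
 0  0  1  1  1  1  1  1  1  2  2  2  2
 3  0  1  1  1  2  2  2  2  2  2  2  2
 4  0  1  1  1  2  2  2  2  2  2  3  3
 4  0  1  1  1  2  2  2  2  2  2  3  4
 1  0  1  1  1  2  2  3  3  3  3  3  4
 0  0  1  1  1  2  2  3  3  4  4  4  4
 4  0  1  1  1  2  2  3  3  4  4  5  5
 4  0  1  1  1  2  2  3  3  4  4  5  6
 3  0  1  1  1  2  2  3  3  4  4  5  6
 1  0  1  1  1  2  2  3  4  4  5  5  6
dp[12][11] = 6. One LCS (by backtracking along matches): 0, 3, 1, 0, 4, 4.

6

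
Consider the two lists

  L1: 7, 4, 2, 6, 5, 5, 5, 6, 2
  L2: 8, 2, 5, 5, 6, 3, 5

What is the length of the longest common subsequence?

Let dp[i][j] be the LCS length of the first i values of L1 and the first j values of L2. dp[i][j] = dp[i-1][j-1]+1 when the i-th and j-th values match, else max(dp[i-1][j], dp[i][j-1]).
    ·  8  2  5  5  6  3  5
 ·  0  0  0  0  0  0  0  0
 7  0  0  0  0  0  0  0  0
 4  0  0  0  0  0  0  0  0
 2  0  0  1  1  1  1  1  1
 6  0  0  1  1  1  2  2  2
 5  0  0  1  2  2  2  2  3
 5  0  0  1  2  3  3  3  3
 5  0  0  1  2  3  3  3  4
 6  0  0  1  2  3  4  4  4
 2  0  0  1  2  3  4  4  4
dp[9][7] = 4. One LCS (by backtracking along matches): 2, 5, 5, 5.

4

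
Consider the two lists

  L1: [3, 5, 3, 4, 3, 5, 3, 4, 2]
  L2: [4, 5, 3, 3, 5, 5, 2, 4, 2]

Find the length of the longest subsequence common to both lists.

6

Taking 5 at L1[2]=L2[2]; then 3 at L1[3]=L2[3]; then 3 at L1[5]=L2[4]; then 5 at L1[6]=L2[6]; then 4 at L1[8]=L2[8]; then 2 at L1[9]=L2[9] gives a common subsequence of length 6. dp[9][9] = 6 confirms this is the maximum.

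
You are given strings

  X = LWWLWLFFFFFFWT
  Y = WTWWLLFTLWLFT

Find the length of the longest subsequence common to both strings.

Pick W [2,3]; then W [3,4]; then L [4,9]; then W [5,10]; then L [6,11]; then F [12,12]; then T [14,13]; all 7 characters appear in both, in order. dp[14][13] = 7 confirms this is the maximum.

7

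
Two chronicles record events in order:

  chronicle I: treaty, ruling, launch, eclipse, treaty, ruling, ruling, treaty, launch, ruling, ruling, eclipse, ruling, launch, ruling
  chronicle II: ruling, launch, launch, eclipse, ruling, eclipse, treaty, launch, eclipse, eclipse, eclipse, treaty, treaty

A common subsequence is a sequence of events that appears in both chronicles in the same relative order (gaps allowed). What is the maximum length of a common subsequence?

7

One common subsequence of length 7: ruling (chronicle I #2, chronicle II #1) → launch (chronicle I #3, chronicle II #3) → eclipse (chronicle I #4, chronicle II #4) → ruling (chronicle I #6, chronicle II #5) → treaty (chronicle I #8, chronicle II #7) → launch (chronicle I #9, chronicle II #8) → eclipse (chronicle I #12, chronicle II #11), and the DP table's final entry dp[15][13] is also 7, so no common subsequence is longer.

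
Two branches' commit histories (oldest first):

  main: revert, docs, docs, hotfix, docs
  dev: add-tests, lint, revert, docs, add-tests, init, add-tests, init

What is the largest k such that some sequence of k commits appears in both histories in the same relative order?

2

Pick revert [1,3], docs [2,4]; all 2 commits appear in both, in order. The LCS DP gives dp[5][8] = 2, so this is optimal.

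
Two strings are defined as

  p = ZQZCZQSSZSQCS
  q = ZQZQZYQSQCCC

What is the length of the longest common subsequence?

8

Pick Z (p #1, q #1), Q (p #2, q #2), Z (p #3, q #3), Z (p #5, q #5), Q (p #6, q #7), S (p #10, q #8), Q (p #11, q #9), C (p #12, q #12); all 8 characters appear in both, in order. The LCS DP gives dp[13][12] = 8, so this is optimal.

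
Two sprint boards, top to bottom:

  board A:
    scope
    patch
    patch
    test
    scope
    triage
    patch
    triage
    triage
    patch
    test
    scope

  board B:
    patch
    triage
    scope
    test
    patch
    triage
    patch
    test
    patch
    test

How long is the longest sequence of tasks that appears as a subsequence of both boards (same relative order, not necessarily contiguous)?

Pick scope at board A[1]=board B[3], then patch at board A[2]=board B[5], then patch at board A[3]=board B[7], then test at board A[4]=board B[8], then patch at board A[10]=board B[9], then test at board A[11]=board B[10]; all 6 tasks appear in both, in order. Since dp[12][10] = 6, nothing longer is possible.

6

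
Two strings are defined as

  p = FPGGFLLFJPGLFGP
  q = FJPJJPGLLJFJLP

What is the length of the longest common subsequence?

Pick F (p #1, q #1), P (p #2, q #6), G (p #4, q #7), L (p #6, q #8), L (p #7, q #9), F (p #8, q #11), J (p #9, q #12), L (p #12, q #13), P (p #15, q #14); all 9 characters appear in both, in order. The LCS DP gives dp[15][14] = 9, so this is optimal.

9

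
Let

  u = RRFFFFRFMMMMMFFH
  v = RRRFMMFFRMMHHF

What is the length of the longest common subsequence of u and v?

Taking R [1,2]; then R [2,3]; then F [3,4]; then F [5,7]; then F [6,8]; then R [7,9]; then M [9,10]; then M [10,11]; then F [15,14] gives a common subsequence of length 9. Since dp[16][14] = 9, nothing longer is possible.

9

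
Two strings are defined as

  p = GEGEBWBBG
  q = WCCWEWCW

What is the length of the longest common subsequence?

Let dp[i][j] be the LCS length of the first i characters of p and the first j characters of q. dp[i][j] = dp[i-1][j-1]+1 when the i-th and j-th characters match, else max(dp[i-1][j], dp[i][j-1]).
    ·  W  C  C  W  E  W  C  W
 ·  0  0  0  0  0  0  0  0  0
 G  0  0  0  0  0  0  0  0  0
 E  0  0  0  0  0  1  1  1  1
 G  0  0  0  0  0  1  1  1  1
 E  0  0  0  0  0  1  1  1  1
 B  0  0  0  0  0  1  1  1  1
 W  0  1  1  1  1  1  2  2  2
 B  0  1  1  1  1  1  2  2  2
 B  0  1  1  1  1  1  2  2  2
 G  0  1  1  1  1  1  2  2  2
dp[9][8] = 2. One LCS (by backtracking along matches): EW.

2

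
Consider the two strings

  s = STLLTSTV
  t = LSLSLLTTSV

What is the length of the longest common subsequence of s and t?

6

Let dp[i][j] be the LCS length of the first i characters of s and the first j characters of t. dp[i][j] = dp[i-1][j-1]+1 when the i-th and j-th characters match, else max(dp[i-1][j], dp[i][j-1]).
    ·  L  S  L  S  L  L  T  T  S  V
 ·  0  0  0  0  0  0  0  0  0  0  0
 S  0  0  1  1  1  1  1  1  1  1  1
 T  0  0  1  1  1  1  1  2  2  2  2
 L  0  1  1  2  2  2  2  2  2  2  2
 L  0  1  1  2  2  3  3  3  3  3  3
 T  0  1  1  2  2  3  3  4  4  4  4
 S  0  1  2  2  3  3  3  4  4  5  5
 T  0  1  2  2  3  3  3  4  5  5  5
 V  0  1  2  2  3  3  3  4  5  5  6
dp[8][10] = 6. One LCS (by backtracking along matches): SLLTSV.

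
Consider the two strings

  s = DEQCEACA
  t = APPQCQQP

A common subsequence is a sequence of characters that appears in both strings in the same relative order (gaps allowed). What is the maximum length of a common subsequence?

2

One common subsequence of length 2: Q (s #3, t #4); then C (s #4, t #5). Since dp[8][8] = 2, nothing longer is possible.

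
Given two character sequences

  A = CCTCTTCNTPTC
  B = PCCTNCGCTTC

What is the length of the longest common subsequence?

8

Pick C at A[1]=B[2], C at A[2]=B[3], T at A[3]=B[4], C at A[4]=B[6], C at A[7]=B[8], T at A[9]=B[9], T at A[11]=B[10], C at A[12]=B[11]; all 8 characters appear in both, in order. The LCS DP gives dp[12][11] = 8, so this is optimal.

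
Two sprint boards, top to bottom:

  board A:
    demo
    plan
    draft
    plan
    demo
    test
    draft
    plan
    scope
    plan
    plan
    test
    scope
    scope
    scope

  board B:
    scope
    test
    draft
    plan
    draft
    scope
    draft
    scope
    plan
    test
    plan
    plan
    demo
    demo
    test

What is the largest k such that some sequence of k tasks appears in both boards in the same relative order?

7

One common subsequence of length 7: plan [2,4]; then draft [3,7]; then plan [4,9]; then test [6,10]; then plan [8,11]; then plan [10,12]; then test [12,15]. Since dp[15][15] = 7, nothing longer is possible.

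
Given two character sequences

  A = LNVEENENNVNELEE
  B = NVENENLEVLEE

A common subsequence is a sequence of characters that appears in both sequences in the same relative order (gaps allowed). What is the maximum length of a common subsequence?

One common subsequence of length 10: N at A[2]=B[1]; then V at A[3]=B[2]; then E at A[4]=B[3]; then E at A[5]=B[5]; then N at A[6]=B[6]; then E at A[7]=B[8]; then V at A[10]=B[9]; then L at A[13]=B[10]; then E at A[14]=B[11]; then E at A[15]=B[12]. The LCS DP gives dp[15][12] = 10, so this is optimal.

10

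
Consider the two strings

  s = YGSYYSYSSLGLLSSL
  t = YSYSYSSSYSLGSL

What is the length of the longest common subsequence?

Pick Y at s[1]=t[1]; then S at s[3]=t[2]; then Y at s[4]=t[3]; then Y at s[5]=t[5]; then S at s[6]=t[8]; then Y at s[7]=t[9]; then S at s[9]=t[10]; then L at s[10]=t[11]; then G at s[11]=t[12]; then S at s[15]=t[13]; then L at s[16]=t[14]; all 11 characters appear in both, in order, and the DP table's final entry dp[16][14] is also 11, so no common subsequence is longer.

11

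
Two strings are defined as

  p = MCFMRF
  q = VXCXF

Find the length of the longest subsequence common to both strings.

Let dp[i][j] be the LCS length of the first i characters of p and the first j characters of q. dp[i][j] = dp[i-1][j-1]+1 when the i-th and j-th characters match, else max(dp[i-1][j], dp[i][j-1]).
    ·  V  X  C  X  F
 ·  0  0  0  0  0  0
 M  0  0  0  0  0  0
 C  0  0  0  1  1  1
 F  0  0  0  1  1  2
 M  0  0  0  1  1  2
 R  0  0  0  1  1  2
 F  0  0  0  1  1  2
dp[6][5] = 2. One LCS (by backtracking along matches): CF.

2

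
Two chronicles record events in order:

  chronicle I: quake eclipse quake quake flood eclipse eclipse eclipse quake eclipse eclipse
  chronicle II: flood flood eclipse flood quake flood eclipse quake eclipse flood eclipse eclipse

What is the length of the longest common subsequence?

Pick eclipse at chronicle I[2]=chronicle II[3], then quake at chronicle I[4]=chronicle II[5], then flood at chronicle I[5]=chronicle II[6], then eclipse at chronicle I[6]=chronicle II[7], then eclipse at chronicle I[7]=chronicle II[9], then eclipse at chronicle I[10]=chronicle II[11], then eclipse at chronicle I[11]=chronicle II[12]; all 7 events appear in both, in order. dp[11][12] = 7 confirms this is the maximum.

7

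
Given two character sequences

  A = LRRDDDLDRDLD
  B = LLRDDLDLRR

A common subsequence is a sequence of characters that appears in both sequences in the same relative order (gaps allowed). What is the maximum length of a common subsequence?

One common subsequence of length 7: L (A #1, B #2), R (A #3, B #3), D (A #4, B #4), D (A #5, B #5), D (A #6, B #7), L (A #7, B #8), R (A #9, B #10). dp[12][10] = 7 confirms this is the maximum.

7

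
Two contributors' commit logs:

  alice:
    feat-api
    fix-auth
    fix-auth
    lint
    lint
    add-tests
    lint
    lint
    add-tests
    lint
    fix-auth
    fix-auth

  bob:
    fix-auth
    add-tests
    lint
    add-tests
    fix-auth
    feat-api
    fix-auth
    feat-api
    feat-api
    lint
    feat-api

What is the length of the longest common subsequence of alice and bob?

Match fix-auth at alice[3]=bob[1], add-tests at alice[6]=bob[2], lint at alice[8]=bob[3], add-tests at alice[9]=bob[4], fix-auth at alice[11]=bob[5], fix-auth at alice[12]=bob[7] — 6 commits in the same relative order in both. Since dp[12][11] = 6, nothing longer is possible.

6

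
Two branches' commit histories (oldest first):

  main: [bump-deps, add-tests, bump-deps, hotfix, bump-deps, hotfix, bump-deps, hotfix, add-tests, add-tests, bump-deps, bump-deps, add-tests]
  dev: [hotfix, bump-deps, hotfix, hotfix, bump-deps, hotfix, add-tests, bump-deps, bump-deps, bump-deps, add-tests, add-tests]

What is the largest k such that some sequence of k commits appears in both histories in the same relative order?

9

Taking bump-deps (main #3, dev #2), hotfix (main #4, dev #3), hotfix (main #6, dev #4), bump-deps (main #7, dev #5), hotfix (main #8, dev #6), add-tests (main #9, dev #7), bump-deps (main #11, dev #9), bump-deps (main #12, dev #10), add-tests (main #13, dev #12) gives a common subsequence of length 9, and the DP table's final entry dp[13][12] is also 9, so no common subsequence is longer.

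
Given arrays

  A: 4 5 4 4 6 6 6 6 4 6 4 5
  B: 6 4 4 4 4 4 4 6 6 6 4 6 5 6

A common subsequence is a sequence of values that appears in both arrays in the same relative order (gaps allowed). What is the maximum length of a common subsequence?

Pick 4 at A[1]=B[5], then 4 at A[3]=B[6], then 4 at A[4]=B[7], then 6 at A[6]=B[8], then 6 at A[7]=B[9], then 6 at A[8]=B[10], then 4 at A[9]=B[11], then 6 at A[10]=B[12], then 5 at A[12]=B[13]; all 9 values appear in both, in order. The LCS DP gives dp[12][14] = 9, so this is optimal.

9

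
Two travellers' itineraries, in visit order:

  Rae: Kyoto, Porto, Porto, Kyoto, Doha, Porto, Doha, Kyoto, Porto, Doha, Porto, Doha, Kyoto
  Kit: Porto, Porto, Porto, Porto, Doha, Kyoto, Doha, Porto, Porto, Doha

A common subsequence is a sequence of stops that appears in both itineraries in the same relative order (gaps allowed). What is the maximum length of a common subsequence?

Pick Porto at Rae[2]=Kit[2], then Porto at Rae[3]=Kit[3], then Porto at Rae[6]=Kit[4], then Doha at Rae[7]=Kit[5], then Kyoto at Rae[8]=Kit[6], then Porto at Rae[9]=Kit[8], then Porto at Rae[11]=Kit[9], then Doha at Rae[12]=Kit[10]; all 8 stops appear in both, in order. Since dp[13][10] = 8, nothing longer is possible.

8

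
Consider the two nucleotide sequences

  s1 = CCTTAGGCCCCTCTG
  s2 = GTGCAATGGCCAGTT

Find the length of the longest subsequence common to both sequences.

One common subsequence of length 8: C at s1[1]=s2[4]; then T at s1[4]=s2[7]; then G at s1[6]=s2[8]; then G at s1[7]=s2[9]; then C at s1[8]=s2[10]; then C at s1[9]=s2[11]; then T at s1[12]=s2[14]; then T at s1[14]=s2[15]. Since dp[15][15] = 8, nothing longer is possible.

8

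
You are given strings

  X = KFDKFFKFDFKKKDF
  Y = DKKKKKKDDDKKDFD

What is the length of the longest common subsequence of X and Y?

8

One common subsequence of length 8: K at X[1]=Y[5], K at X[4]=Y[6], K at X[7]=Y[7], D at X[9]=Y[10], K at X[12]=Y[11], K at X[13]=Y[12], D at X[14]=Y[13], F at X[15]=Y[14]. Since dp[15][15] = 8, nothing longer is possible.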